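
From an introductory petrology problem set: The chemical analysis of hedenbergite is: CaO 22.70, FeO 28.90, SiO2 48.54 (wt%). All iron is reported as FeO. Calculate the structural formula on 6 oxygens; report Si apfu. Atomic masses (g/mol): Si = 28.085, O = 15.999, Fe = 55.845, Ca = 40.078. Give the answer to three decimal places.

2.001 Si apfu

CaO (M=56.077): mol = 0.40480; Ca = 0.40480, O = 0.40480.
FeO (M=71.844): mol = 0.40226; Fe = 0.40226, O = 0.40226.
SiO2 (M=60.083): mol = 0.80788; Si = 0.80788, O = 1.61576.
ΣO = 2.42282; factor = 6/ΣO = 2.47645.
Si apfu = 0.80788 × 2.47645 = 2.001.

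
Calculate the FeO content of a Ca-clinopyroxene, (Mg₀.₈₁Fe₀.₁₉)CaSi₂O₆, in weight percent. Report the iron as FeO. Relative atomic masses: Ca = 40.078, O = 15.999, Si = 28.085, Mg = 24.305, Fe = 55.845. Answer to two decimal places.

Formula mass = 222.540 g/mol.
0.19 Fe → 0.1900 mol FeO per formula unit; M(FeO) = 71.844, so FeO mass = 13.650 g.
13.650/222.540 × 100 = 6.13 wt%.

6.13 wt%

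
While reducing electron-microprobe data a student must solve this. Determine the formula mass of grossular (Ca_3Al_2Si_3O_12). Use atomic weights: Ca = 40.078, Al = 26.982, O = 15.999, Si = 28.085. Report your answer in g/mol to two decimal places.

M = 3(40.078) + 2(26.982) + 3(28.085) + 12(15.999)

450.44 g/mol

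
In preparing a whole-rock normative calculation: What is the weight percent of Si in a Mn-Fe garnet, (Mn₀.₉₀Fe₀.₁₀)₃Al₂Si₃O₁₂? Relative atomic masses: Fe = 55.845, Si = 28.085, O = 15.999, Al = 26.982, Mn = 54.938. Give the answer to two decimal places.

M((Mn₀.₉₀Fe₀.₁₀)₃Al₂Si₃O₁₂) = 495.293 g/mol.
Si contributes 3 × 28.085 = 84.255 g per mole.
84.255/495.293 = 0.1701 → 17.01%.

17.01 weight percent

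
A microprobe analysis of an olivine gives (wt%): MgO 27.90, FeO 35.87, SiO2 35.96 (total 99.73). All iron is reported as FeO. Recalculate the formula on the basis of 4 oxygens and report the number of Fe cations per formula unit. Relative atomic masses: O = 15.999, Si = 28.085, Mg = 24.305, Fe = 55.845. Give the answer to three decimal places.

27.90 wt% MgO ÷ 40.304 g/mol = 0.69224 mol, giving 0.69224 Mg and 0.69224 O.
35.87 wt% FeO ÷ 71.844 g/mol = 0.49928 mol, giving 0.49928 Fe and 0.49928 O.
35.96 wt% SiO2 ÷ 60.083 g/mol = 0.59851 mol, giving 0.59851 Si and 1.19702 O.
Oxygen sums to 2.38854; scaling by 4/2.38854 = 1.67466 puts the formula on 4 O.
Fe: 0.49928 × 1.67466 = 0.836 atoms per formula unit.

0.836 Fe apfu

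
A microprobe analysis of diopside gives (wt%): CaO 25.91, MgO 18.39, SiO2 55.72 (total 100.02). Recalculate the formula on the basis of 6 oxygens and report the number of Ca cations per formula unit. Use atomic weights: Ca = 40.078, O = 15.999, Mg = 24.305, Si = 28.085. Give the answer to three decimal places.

CaO: 25.91/56.077 = 0.46204 mol → 0.46204 mol Ca, 0.46204 mol O.
MgO: 18.39/40.304 = 0.45628 mol → 0.45628 mol Mg, 0.45628 mol O.
SiO2: 55.72/60.083 = 0.92738 mol → 0.92738 mol Si, 1.85476 mol O.
Total oxygen = 2.77308 mol. Normalization factor = 6/2.77308 = 2.16366.
Ca per 6 O = 0.46204 × 2.16366 = 1.000.

1.000 Ca apfu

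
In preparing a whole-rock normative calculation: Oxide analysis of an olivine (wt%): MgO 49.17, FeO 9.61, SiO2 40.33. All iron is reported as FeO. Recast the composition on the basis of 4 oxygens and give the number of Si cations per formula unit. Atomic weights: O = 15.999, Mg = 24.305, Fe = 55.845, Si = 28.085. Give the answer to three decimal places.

MgO: 49.17/40.304 = 1.21998 mol → 1.21998 mol Mg, 1.21998 mol O.
FeO: 9.61/71.844 = 0.13376 mol → 0.13376 mol Fe, 0.13376 mol O.
SiO2: 40.33/60.083 = 0.67124 mol → 0.67124 mol Si, 1.34248 mol O.
Total oxygen = 2.69622 mol. Normalization factor = 4/2.69622 = 1.48356.
Si per 4 O = 0.67124 × 1.48356 = 0.996.

0.996 Si apfu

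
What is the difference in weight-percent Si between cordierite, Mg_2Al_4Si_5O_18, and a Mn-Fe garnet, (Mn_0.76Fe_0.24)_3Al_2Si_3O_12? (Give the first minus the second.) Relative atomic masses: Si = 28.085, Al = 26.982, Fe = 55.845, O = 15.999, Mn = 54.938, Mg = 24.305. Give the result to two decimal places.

Si in Mg_2Al_4Si_5O_18: molar mass 584.945 g/mol; 5×28.085 = 140.425 g → 24.01 wt%.
Si in (Mn_0.76Fe_0.24)_3Al_2Si_3O_12: molar mass 495.674 g/mol; 3×28.085 = 84.255 g → 17.00 wt%.
Difference = 24.01 − 17.00 = 7.01 percentage points.

7.01 percentage points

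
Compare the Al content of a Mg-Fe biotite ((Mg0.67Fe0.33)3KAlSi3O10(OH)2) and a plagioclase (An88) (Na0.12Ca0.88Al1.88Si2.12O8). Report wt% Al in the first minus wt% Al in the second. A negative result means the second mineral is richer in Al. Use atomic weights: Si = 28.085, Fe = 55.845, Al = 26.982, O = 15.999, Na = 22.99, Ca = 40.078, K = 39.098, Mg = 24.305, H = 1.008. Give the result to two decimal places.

-12.34 percentage points

Al in (Mg0.67Fe0.33)3KAlSi3O10(OH)2: molar mass 448.479 g/mol; 1×26.982 = 26.982 g → 6.02 wt%.
Al in Na0.12Ca0.88Al1.88Si2.12O8: molar mass 276.286 g/mol; 1.88×26.982 = 50.726 g → 18.36 wt%.
Difference = 6.02 − 18.36 = -12.34 percentage points.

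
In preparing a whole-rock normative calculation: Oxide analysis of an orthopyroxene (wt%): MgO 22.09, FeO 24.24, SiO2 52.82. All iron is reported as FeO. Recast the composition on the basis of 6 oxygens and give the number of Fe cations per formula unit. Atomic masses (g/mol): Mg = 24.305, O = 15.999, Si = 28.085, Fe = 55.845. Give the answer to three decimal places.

0.766 Fe apfu

22.09 wt% MgO ÷ 40.304 g/mol = 0.54808 mol, giving 0.54808 Mg and 0.54808 O.
24.24 wt% FeO ÷ 71.844 g/mol = 0.33740 mol, giving 0.33740 Fe and 0.33740 O.
52.82 wt% SiO2 ÷ 60.083 g/mol = 0.87912 mol, giving 0.87912 Si and 1.75824 O.
Oxygen sums to 2.64372; scaling by 6/2.64372 = 2.26953 puts the formula on 6 O.
Fe: 0.33740 × 2.26953 = 0.766 atoms per formula unit.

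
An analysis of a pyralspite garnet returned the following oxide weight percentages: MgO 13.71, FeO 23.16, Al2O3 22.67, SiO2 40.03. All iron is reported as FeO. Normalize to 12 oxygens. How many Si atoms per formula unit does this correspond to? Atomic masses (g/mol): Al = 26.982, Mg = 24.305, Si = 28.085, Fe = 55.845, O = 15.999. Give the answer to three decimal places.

3.003 Si apfu

13.71 wt% MgO ÷ 40.304 g/mol = 0.34016 mol, giving 0.34016 Mg and 0.34016 O.
23.16 wt% FeO ÷ 71.844 g/mol = 0.32237 mol, giving 0.32237 Fe and 0.32237 O.
22.67 wt% Al2O3 ÷ 101.961 g/mol = 0.22234 mol, giving 0.44468 Al and 0.66702 O.
40.03 wt% SiO2 ÷ 60.083 g/mol = 0.66625 mol, giving 0.66625 Si and 1.33250 O.
Oxygen sums to 2.66205; scaling by 12/2.66205 = 4.50780 puts the formula on 12 O.
Si: 0.66625 × 4.50780 = 3.003 atoms per formula unit.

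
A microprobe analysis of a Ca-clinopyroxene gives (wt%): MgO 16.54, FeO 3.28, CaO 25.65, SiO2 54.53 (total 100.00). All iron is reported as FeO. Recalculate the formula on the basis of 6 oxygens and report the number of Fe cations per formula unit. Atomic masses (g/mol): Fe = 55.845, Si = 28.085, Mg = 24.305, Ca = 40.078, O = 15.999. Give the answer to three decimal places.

0.100 Fe apfu

MgO (M=40.304): mol = 0.41038; Mg = 0.41038, O = 0.41038.
FeO (M=71.844): mol = 0.04565; Fe = 0.04565, O = 0.04565.
CaO (M=56.077): mol = 0.45741; Ca = 0.45741, O = 0.45741.
SiO2 (M=60.083): mol = 0.90758; Si = 0.90758, O = 1.81516.
ΣO = 2.72860; factor = 6/ΣO = 2.19893.
Fe apfu = 0.04565 × 2.19893 = 0.100.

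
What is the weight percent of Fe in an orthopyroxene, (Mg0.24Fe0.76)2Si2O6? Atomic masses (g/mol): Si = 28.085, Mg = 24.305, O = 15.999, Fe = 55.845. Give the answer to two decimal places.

34.13 weight percent

Formula mass = 0.48*24.305 + 1.52*55.845 + 2*28.085 + 6*15.999 = 248.715 g/mol, of which 84.884 g is Fe.
So Fe makes up 84.884/248.715 = 0.3413 of the mass, i.e. 34.13%.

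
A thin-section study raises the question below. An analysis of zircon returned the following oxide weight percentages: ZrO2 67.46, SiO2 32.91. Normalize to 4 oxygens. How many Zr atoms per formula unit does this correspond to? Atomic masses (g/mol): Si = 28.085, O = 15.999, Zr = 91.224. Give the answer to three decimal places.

1.000 Zr apfu

67.46 wt% ZrO2 ÷ 123.222 g/mol = 0.54747 mol, giving 0.54747 Zr and 1.09494 O.
32.91 wt% SiO2 ÷ 60.083 g/mol = 0.54774 mol, giving 0.54774 Si and 1.09548 O.
Oxygen sums to 2.19042; scaling by 4/2.19042 = 1.82613 puts the formula on 4 O.
Zr: 0.54747 × 1.82613 = 1.000 atoms per formula unit.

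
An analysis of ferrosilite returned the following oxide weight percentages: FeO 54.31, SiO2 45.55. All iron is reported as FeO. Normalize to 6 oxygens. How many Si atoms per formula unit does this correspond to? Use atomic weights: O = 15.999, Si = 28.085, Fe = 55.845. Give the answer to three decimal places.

FeO (M=71.844): mol = 0.75594; Fe = 0.75594, O = 0.75594.
SiO2 (M=60.083): mol = 0.75812; Si = 0.75812, O = 1.51624.
ΣO = 2.27218; factor = 6/ΣO = 2.64064.
Si apfu = 0.75812 × 2.64064 = 2.002.

2.002 Si apfu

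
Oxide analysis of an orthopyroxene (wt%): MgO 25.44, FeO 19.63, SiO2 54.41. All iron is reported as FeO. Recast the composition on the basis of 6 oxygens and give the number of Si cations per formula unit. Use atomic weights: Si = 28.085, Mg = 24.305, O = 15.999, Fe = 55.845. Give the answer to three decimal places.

25.44 wt% MgO ÷ 40.304 g/mol = 0.63120 mol, giving 0.63120 Mg and 0.63120 O.
19.63 wt% FeO ÷ 71.844 g/mol = 0.27323 mol, giving 0.27323 Fe and 0.27323 O.
54.41 wt% SiO2 ÷ 60.083 g/mol = 0.90558 mol, giving 0.90558 Si and 1.81116 O.
Oxygen sums to 2.71559; scaling by 6/2.71559 = 2.20946 puts the formula on 6 O.
Si: 0.90558 × 2.20946 = 2.001 atoms per formula unit.

2.001 Si apfu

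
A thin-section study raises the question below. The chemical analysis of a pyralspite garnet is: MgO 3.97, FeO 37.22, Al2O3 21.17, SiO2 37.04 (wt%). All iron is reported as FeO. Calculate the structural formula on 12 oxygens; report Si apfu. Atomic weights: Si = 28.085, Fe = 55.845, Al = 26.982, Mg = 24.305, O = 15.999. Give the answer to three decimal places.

MgO (M=40.304): mol = 0.09850; Mg = 0.09850, O = 0.09850.
FeO (M=71.844): mol = 0.51807; Fe = 0.51807, O = 0.51807.
Al2O3 (M=101.961): mol = 0.20763; Al = 0.41526, O = 0.62289.
SiO2 (M=60.083): mol = 0.61648; Si = 0.61648, O = 1.23296.
ΣO = 2.47242; factor = 12/ΣO = 4.85354.
Si apfu = 0.61648 × 4.85354 = 2.992.

2.992 Si apfu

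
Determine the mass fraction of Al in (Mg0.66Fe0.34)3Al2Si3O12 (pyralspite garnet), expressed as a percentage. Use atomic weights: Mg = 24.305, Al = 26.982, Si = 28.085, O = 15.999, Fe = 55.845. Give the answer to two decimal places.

12.40 weight percent

Molar mass of (Mg0.66Fe0.34)3Al2Si3O12: 1.98×24.305 + 1.02×55.845 + 2×26.982 + 3×28.085 + 12×15.999 = 435.293 g/mol.
Mass of Al per formula unit: 2 × 26.982 = 53.964 g.
Weight fraction Al = 53.964 / 435.293 = 0.1240.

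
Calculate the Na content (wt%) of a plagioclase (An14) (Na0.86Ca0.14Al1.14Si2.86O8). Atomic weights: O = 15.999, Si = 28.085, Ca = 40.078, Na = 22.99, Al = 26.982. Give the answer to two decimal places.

7.48 wt%

M(Na0.86Ca0.14Al1.14Si2.86O8) = 264.457 g/mol.
Na contributes 0.86 × 22.99 = 19.771 g per mole.
19.771/264.457 = 0.0748 → 7.48%.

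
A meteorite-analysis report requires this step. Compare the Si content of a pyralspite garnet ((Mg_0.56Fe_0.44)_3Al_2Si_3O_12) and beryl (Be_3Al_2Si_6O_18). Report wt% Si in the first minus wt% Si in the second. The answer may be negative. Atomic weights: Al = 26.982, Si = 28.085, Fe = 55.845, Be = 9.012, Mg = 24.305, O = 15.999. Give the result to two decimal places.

First mineral: 84.255 g Si in 444.755 g formula = 18.94 wt% Si.
Second mineral: 168.510 g Si in 537.492 g formula = 31.35 wt% Si.
18.94% − 31.35% gives a difference of -12.41 percentage points.

-12.41 percentage points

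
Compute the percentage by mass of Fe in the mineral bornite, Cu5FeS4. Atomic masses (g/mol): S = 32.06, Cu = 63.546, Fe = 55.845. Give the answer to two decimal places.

11.13 mass %

Molar mass of Cu5FeS4: 5*63.546 + 1*55.845 + 4*32.06 = 501.815 g/mol.
Mass of Fe per formula unit: 1 × 55.845 = 55.845 g.
Weight fraction Fe = 55.845 / 501.815 = 0.1113.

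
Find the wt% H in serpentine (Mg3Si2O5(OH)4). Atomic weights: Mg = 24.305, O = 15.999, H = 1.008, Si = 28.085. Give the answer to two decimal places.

1.46 weight percent

Formula mass = 3*24.305 + 2*28.085 + 9*15.999 + 4*1.008 = 277.108 g/mol, of which 4.032 g is H.
So H makes up 4.032/277.108 = 0.0146 of the mass, i.e. 1.46%.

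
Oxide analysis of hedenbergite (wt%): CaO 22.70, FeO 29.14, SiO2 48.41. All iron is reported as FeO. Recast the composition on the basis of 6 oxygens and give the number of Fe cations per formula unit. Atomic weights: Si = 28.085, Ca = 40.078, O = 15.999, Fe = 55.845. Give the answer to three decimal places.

CaO: 22.70/56.077 = 0.40480 mol → 0.40480 mol Ca, 0.40480 mol O.
FeO: 29.14/71.844 = 0.40560 mol → 0.40560 mol Fe, 0.40560 mol O.
SiO2: 48.41/60.083 = 0.80572 mol → 0.80572 mol Si, 1.61144 mol O.
Total oxygen = 2.42184 mol. Normalization factor = 6/2.42184 = 2.47746.
Fe per 6 O = 0.40560 × 2.47746 = 1.005.

1.005 Fe apfu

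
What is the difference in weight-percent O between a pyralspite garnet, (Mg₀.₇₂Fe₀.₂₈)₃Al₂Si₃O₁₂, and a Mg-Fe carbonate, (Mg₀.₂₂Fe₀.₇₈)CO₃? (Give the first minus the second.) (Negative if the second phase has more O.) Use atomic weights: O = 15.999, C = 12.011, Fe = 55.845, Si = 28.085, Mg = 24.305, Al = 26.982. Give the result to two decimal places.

O in (Mg₀.₇₂Fe₀.₂₈)₃Al₂Si₃O₁₂: molar mass 429.616 g/mol; 12×15.999 = 191.988 g → 44.69 wt%.
O in (Mg₀.₂₂Fe₀.₇₈)CO₃: molar mass 108.914 g/mol; 3×15.999 = 47.997 g → 44.07 wt%.
Difference = 44.69 − 44.07 = 0.62 percentage points.

0.62 percentage points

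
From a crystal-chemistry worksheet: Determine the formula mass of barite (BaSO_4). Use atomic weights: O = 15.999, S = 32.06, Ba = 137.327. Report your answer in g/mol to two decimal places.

233.38 g/mol

M = 1*137.327 + 1*32.06 + 4*15.999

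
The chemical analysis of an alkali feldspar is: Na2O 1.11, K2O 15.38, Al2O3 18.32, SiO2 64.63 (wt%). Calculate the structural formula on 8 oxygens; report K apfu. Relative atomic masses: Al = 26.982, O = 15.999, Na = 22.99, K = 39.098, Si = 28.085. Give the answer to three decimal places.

1.11 wt% Na2O ÷ 61.979 g/mol = 0.01791 mol, giving 0.03582 Na and 0.01791 O.
15.38 wt% K2O ÷ 94.195 g/mol = 0.16328 mol, giving 0.32656 K and 0.16328 O.
18.32 wt% Al2O3 ÷ 101.961 g/mol = 0.17968 mol, giving 0.35936 Al and 0.53904 O.
64.63 wt% SiO2 ÷ 60.083 g/mol = 1.07568 mol, giving 1.07568 Si and 2.15136 O.
Oxygen sums to 2.87159; scaling by 8/2.87159 = 2.78591 puts the formula on 8 O.
K: 0.32656 × 2.78591 = 0.910 atoms per formula unit.

0.910 K apfu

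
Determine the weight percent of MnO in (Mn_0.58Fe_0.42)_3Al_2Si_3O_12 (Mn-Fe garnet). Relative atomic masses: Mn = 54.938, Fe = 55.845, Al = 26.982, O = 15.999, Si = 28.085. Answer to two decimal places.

Molar mass of (Mn_0.58Fe_0.42)_3Al_2Si_3O_12 = 1.74·54.938 + 1.26·55.845 + 2·26.982 + 3·28.085 + 12·15.999 = 496.164 g/mol.
Each formula unit contains 1.74 Mn, equivalent to 1.74/1 = 1.7400 mol MnO.
M(MnO) = 1×54.938 + 1×15.999 = 70.937 g/mol.
Mass of MnO per formula unit = 1.7400 × 70.937 = 123.430 g.
MnO wt% = 123.430 / 496.164 × 100 = 24.88%.

24.88 wt%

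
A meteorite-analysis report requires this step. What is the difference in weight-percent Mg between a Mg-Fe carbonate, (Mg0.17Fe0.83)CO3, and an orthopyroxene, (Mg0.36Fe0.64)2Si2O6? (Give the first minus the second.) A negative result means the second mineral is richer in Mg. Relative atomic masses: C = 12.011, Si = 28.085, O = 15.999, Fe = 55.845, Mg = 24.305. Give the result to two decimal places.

-3.52 percentage points

M((Mg0.17Fe0.83)CO3) = 110.491 g/mol, so wt% Mg = 4.132/110.491 × 100 = 3.74%.
M((Mg0.36Fe0.64)2Si2O6) = 241.145 g/mol, so wt% Mg = 17.500/241.145 × 100 = 7.26%.
3.74 − 7.26 = -3.52 pp.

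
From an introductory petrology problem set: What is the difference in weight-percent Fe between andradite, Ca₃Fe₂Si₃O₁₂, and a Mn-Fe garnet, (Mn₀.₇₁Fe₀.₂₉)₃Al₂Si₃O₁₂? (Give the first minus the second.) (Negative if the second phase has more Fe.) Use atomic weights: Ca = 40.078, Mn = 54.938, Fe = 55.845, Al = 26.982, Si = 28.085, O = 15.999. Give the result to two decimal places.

12.18 percentage points

Fe in Ca₃Fe₂Si₃O₁₂: molar mass 508.167 g/mol; 2×55.845 = 111.690 g → 21.98 wt%.
Fe in (Mn₀.₇₁Fe₀.₂₉)₃Al₂Si₃O₁₂: molar mass 495.810 g/mol; 0.87×55.845 = 48.585 g → 9.80 wt%.
Difference = 21.98 − 9.80 = 12.18 percentage points.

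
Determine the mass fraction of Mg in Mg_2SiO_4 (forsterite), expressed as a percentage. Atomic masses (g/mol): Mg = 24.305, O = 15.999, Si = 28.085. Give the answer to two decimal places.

34.55 mass %

Molar mass of Mg_2SiO_4: 2·24.305 + 1·28.085 + 4·15.999 = 140.691 g/mol.
Mass of Mg per formula unit: 2 × 24.305 = 48.610 g.
Weight fraction Mg = 48.610 / 140.691 = 0.3455.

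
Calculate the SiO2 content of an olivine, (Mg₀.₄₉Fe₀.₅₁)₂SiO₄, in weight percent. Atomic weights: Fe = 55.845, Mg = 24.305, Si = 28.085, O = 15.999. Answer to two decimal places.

Formula mass = 172.862 g/mol.
1 Si → 1.0000 mol SiO2 per formula unit; M(SiO2) = 60.083, so SiO2 mass = 60.083 g.
60.083/172.862 × 100 = 34.76 wt%.

34.76 wt%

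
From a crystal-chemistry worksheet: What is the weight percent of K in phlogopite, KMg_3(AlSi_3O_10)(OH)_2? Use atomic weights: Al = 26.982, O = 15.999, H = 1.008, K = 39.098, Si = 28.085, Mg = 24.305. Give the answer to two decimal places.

M(KMg_3(AlSi_3O_10)(OH)_2) = 417.254 g/mol.
K contributes 1 × 39.098 = 39.098 g per mole.
39.098/417.254 = 0.0937 → 9.37%.

9.37 mass %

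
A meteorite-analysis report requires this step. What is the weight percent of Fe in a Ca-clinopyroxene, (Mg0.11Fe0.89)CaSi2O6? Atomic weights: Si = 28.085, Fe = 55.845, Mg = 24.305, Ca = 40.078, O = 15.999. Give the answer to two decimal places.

20.32 weight percent

M((Mg0.11Fe0.89)CaSi2O6) = 244.618 g/mol.
Fe contributes 0.89 × 55.845 = 49.702 g per mole.
49.702/244.618 = 0.2032 → 20.32%.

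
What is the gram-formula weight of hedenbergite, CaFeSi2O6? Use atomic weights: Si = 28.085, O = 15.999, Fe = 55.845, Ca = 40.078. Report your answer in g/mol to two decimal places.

248.09 g/mol

The formula mass is the sum 1*40.078 + 1*55.845 + 2*28.085 + 6*15.999.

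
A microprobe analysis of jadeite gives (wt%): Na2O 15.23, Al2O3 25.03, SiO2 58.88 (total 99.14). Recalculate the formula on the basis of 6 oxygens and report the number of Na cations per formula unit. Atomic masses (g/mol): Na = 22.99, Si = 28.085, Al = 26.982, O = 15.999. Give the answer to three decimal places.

1.002 Na apfu

15.23 wt% Na2O ÷ 61.979 g/mol = 0.24573 mol, giving 0.49146 Na and 0.24573 O.
25.03 wt% Al2O3 ÷ 101.961 g/mol = 0.24549 mol, giving 0.49098 Al and 0.73647 O.
58.88 wt% SiO2 ÷ 60.083 g/mol = 0.97998 mol, giving 0.97998 Si and 1.95996 O.
Oxygen sums to 2.94216; scaling by 6/2.94216 = 2.03932 puts the formula on 6 O.
Na: 0.49146 × 2.03932 = 1.002 atoms per formula unit.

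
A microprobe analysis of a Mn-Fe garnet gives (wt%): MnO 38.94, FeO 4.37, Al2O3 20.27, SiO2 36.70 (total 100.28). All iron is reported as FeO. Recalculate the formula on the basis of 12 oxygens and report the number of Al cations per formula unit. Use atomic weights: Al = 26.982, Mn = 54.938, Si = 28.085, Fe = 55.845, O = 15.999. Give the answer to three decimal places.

1.965 Al apfu

MnO (M=70.937): mol = 0.54894; Mn = 0.54894, O = 0.54894.
FeO (M=71.844): mol = 0.06083; Fe = 0.06083, O = 0.06083.
Al2O3 (M=101.961): mol = 0.19880; Al = 0.39760, O = 0.59640.
SiO2 (M=60.083): mol = 0.61082; Si = 0.61082, O = 1.22164.
ΣO = 2.42781; factor = 12/ΣO = 4.94273.
Al apfu = 0.39760 × 4.94273 = 1.965.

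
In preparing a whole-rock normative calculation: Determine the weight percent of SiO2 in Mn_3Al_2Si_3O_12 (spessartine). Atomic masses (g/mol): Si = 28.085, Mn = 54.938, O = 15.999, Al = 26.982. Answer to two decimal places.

36.41 wt%

M(Mn_3Al_2Si_3O_12) = 495.021 g/mol; M(SiO2) = 60.083 g/mol.
Moles SiO2 per formula unit = 3 Si ÷ 1 = 3.0000.
SiO2 fraction = (3.0000 × 60.083) / 495.021 = 180.249/495.021 = 0.3641.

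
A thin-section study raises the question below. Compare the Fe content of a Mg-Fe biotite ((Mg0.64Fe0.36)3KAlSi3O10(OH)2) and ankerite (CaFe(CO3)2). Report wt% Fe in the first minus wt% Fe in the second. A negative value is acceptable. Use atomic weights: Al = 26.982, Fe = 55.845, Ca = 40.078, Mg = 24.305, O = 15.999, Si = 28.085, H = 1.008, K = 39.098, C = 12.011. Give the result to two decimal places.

First mineral: 60.313 g Fe in 451.317 g formula = 13.36 wt% Fe.
Second mineral: 55.845 g Fe in 215.939 g formula = 25.86 wt% Fe.
13.36% − 25.86% gives a difference of -12.50 percentage points.

-12.50 percentage points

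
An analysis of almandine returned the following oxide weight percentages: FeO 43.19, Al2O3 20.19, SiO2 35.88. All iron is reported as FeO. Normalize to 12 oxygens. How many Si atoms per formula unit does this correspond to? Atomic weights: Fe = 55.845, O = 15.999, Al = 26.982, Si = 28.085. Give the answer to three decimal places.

2.999 Si apfu

FeO (M=71.844): mol = 0.60116; Fe = 0.60116, O = 0.60116.
Al2O3 (M=101.961): mol = 0.19802; Al = 0.39604, O = 0.59406.
SiO2 (M=60.083): mol = 0.59717; Si = 0.59717, O = 1.19434.
ΣO = 2.38956; factor = 12/ΣO = 5.02185.
Si apfu = 0.59717 × 5.02185 = 2.999.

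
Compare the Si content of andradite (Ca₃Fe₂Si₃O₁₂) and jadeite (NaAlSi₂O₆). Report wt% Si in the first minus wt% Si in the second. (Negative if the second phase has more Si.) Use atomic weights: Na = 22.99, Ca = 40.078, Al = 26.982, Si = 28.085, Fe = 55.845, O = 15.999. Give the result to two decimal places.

-11.21 percentage points

M(Ca₃Fe₂Si₃O₁₂) = 508.167 g/mol, so wt% Si = 84.255/508.167 × 100 = 16.58%.
M(NaAlSi₂O₆) = 202.136 g/mol, so wt% Si = 56.170/202.136 × 100 = 27.79%.
16.58 − 27.79 = -11.21 pp.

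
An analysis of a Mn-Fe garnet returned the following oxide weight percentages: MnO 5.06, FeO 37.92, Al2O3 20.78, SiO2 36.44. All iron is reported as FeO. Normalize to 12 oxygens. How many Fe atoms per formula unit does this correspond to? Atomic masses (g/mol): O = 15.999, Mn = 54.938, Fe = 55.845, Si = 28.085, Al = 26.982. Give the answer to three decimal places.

MnO: 5.06/70.937 = 0.07133 mol → 0.07133 mol Mn, 0.07133 mol O.
FeO: 37.92/71.844 = 0.52781 mol → 0.52781 mol Fe, 0.52781 mol O.
Al2O3: 20.78/101.961 = 0.20380 mol → 0.40760 mol Al, 0.61140 mol O.
SiO2: 36.44/60.083 = 0.60649 mol → 0.60649 mol Si, 1.21298 mol O.
Total oxygen = 2.42352 mol. Normalization factor = 12/2.42352 = 4.95148.
Fe per 12 O = 0.52781 × 4.95148 = 2.613.

2.613 Fe apfu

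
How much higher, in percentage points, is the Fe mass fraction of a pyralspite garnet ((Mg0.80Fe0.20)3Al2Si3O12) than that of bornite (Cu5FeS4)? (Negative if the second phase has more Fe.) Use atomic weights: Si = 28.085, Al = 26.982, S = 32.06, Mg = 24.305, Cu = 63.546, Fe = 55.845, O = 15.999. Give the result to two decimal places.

-3.19 percentage points

Fe in (Mg0.80Fe0.20)3Al2Si3O12: molar mass 422.046 g/mol; 0.60×55.845 = 33.507 g → 7.94 wt%.
Fe in Cu5FeS4: molar mass 501.815 g/mol; 1×55.845 = 55.845 g → 11.13 wt%.
Difference = 7.94 − 11.13 = -3.19 percentage points.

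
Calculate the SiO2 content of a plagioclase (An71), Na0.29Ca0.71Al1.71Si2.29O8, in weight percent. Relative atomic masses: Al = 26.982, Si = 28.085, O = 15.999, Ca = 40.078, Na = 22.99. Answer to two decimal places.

50.29 wt%

M(Na0.29Ca0.71Al1.71Si2.29O8) = 273.568 g/mol; M(SiO2) = 60.083 g/mol.
Moles SiO2 per formula unit = 2.29 Si ÷ 1 = 2.2900.
SiO2 fraction = (2.2900 × 60.083) / 273.568 = 137.590/273.568 = 0.5029.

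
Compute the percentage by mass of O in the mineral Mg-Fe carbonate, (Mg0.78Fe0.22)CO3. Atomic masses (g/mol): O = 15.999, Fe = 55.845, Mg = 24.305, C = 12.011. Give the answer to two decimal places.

M((Mg0.78Fe0.22)CO3) = 91.252 g/mol.
O contributes 3 × 15.999 = 47.997 g per mole.
47.997/91.252 = 0.5260 → 52.60%.

52.60 wt%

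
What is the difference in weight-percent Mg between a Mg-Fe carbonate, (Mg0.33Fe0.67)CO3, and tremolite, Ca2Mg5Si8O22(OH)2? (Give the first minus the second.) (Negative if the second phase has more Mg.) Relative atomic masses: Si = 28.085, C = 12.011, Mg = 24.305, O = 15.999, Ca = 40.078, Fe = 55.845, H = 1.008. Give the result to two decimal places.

-7.35 percentage points

First mineral: 8.021 g Mg in 105.445 g formula = 7.61 wt% Mg.
Second mineral: 121.525 g Mg in 812.353 g formula = 14.96 wt% Mg.
7.61% − 14.96% gives a difference of -7.35 percentage points.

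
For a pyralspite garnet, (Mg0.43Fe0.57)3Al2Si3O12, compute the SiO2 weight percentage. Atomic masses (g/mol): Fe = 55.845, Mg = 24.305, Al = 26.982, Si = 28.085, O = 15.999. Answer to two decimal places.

39.44 wt%

Molar mass of (Mg0.43Fe0.57)3Al2Si3O12 = 1.29*24.305 + 1.71*55.845 + 2*26.982 + 3*28.085 + 12*15.999 = 457.055 g/mol.
Each formula unit contains 3 Si, equivalent to 3/1 = 3.0000 mol SiO2.
M(SiO2) = 1×28.085 + 2×15.999 = 60.083 g/mol.
Mass of SiO2 per formula unit = 3.0000 × 60.083 = 180.249 g.
SiO2 wt% = 180.249 / 457.055 × 100 = 39.44%.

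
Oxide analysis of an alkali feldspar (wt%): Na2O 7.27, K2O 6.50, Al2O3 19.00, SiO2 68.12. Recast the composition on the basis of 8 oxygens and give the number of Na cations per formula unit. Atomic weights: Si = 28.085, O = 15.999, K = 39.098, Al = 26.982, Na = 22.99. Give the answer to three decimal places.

Na2O (M=61.979): mol = 0.11730; Na = 0.23460, O = 0.11730.
K2O (M=94.195): mol = 0.06901; K = 0.13802, O = 0.06901.
Al2O3 (M=101.961): mol = 0.18635; Al = 0.37270, O = 0.55905.
SiO2 (M=60.083): mol = 1.13376; Si = 1.13376, O = 2.26752.
ΣO = 3.01288; factor = 8/ΣO = 2.65527.
Na apfu = 0.23460 × 2.65527 = 0.623.

0.623 Na apfu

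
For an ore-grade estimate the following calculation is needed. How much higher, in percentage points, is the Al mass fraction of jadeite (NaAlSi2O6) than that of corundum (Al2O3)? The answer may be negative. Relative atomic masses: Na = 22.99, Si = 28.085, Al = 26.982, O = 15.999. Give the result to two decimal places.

-39.58 percentage points

M(NaAlSi2O6) = 202.136 g/mol, so wt% Al = 26.982/202.136 × 100 = 13.35%.
M(Al2O3) = 101.961 g/mol, so wt% Al = 53.964/101.961 × 100 = 52.93%.
13.35 − 52.93 = -39.58 pp.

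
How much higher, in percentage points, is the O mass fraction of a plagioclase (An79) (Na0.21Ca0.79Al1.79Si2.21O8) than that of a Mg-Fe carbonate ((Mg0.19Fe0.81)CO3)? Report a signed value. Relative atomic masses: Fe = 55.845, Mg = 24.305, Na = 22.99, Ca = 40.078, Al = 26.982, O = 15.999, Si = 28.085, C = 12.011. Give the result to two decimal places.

2.88 percentage points

O in Na0.21Ca0.79Al1.79Si2.21O8: molar mass 274.847 g/mol; 8×15.999 = 127.992 g → 46.57 wt%.
O in (Mg0.19Fe0.81)CO3: molar mass 109.860 g/mol; 3×15.999 = 47.997 g → 43.69 wt%.
Difference = 46.57 − 43.69 = 2.88 percentage points.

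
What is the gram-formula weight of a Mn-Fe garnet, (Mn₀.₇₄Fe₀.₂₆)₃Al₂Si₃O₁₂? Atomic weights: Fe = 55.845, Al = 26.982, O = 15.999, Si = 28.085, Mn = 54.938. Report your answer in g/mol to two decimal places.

The formula mass is the sum 2.22×54.938 + 0.78×55.845 + 2×26.982 + 3×28.085 + 12×15.999.

495.73 g/mol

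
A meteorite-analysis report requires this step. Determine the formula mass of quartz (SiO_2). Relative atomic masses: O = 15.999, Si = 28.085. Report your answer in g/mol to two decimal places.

M = 1*28.085 + 2*15.999

60.08 g/mol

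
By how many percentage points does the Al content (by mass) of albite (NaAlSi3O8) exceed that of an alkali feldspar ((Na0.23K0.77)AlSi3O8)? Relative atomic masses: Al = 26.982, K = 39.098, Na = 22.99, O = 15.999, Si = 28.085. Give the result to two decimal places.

First mineral: 26.982 g Al in 262.219 g formula = 10.29 wt% Al.
Second mineral: 26.982 g Al in 274.622 g formula = 9.83 wt% Al.
10.29% − 9.83% gives a difference of 0.46 percentage points.

0.46 percentage points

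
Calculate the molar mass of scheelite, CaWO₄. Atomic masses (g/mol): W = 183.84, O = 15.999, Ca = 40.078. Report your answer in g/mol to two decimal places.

287.91 g/mol

The formula mass is the sum 1×40.078 + 1×183.84 + 4×15.999.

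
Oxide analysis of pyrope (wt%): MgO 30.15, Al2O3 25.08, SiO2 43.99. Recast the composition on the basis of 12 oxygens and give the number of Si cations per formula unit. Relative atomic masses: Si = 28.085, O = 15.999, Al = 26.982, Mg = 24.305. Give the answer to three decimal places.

2.978 Si apfu

30.15 wt% MgO ÷ 40.304 g/mol = 0.74806 mol, giving 0.74806 Mg and 0.74806 O.
25.08 wt% Al2O3 ÷ 101.961 g/mol = 0.24598 mol, giving 0.49196 Al and 0.73794 O.
43.99 wt% SiO2 ÷ 60.083 g/mol = 0.73215 mol, giving 0.73215 Si and 1.46430 O.
Oxygen sums to 2.95030; scaling by 12/2.95030 = 4.06738 puts the formula on 12 O.
Si: 0.73215 × 4.06738 = 2.978 atoms per formula unit.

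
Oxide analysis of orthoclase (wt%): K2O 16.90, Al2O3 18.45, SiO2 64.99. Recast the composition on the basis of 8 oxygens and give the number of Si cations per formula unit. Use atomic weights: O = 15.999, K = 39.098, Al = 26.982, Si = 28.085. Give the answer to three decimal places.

16.90 wt% K2O ÷ 94.195 g/mol = 0.17942 mol, giving 0.35884 K and 0.17942 O.
18.45 wt% Al2O3 ÷ 101.961 g/mol = 0.18095 mol, giving 0.36190 Al and 0.54285 O.
64.99 wt% SiO2 ÷ 60.083 g/mol = 1.08167 mol, giving 1.08167 Si and 2.16334 O.
Oxygen sums to 2.88561; scaling by 8/2.88561 = 2.77238 puts the formula on 8 O.
Si: 1.08167 × 2.77238 = 2.999 atoms per formula unit.

2.999 Si apfu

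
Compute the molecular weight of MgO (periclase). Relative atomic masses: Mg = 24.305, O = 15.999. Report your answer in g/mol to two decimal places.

40.30 g/mol

The formula mass is the sum 1(24.305) + 1(15.999).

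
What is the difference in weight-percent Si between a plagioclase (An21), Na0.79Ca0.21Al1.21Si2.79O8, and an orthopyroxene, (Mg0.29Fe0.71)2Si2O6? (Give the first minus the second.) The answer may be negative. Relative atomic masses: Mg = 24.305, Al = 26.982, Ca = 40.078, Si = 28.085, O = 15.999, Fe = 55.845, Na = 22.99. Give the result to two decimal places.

6.63 percentage points

First mineral: 78.357 g Si in 265.576 g formula = 29.50 wt% Si.
Second mineral: 56.170 g Si in 245.561 g formula = 22.87 wt% Si.
29.50% − 22.87% gives a difference of 6.63 percentage points.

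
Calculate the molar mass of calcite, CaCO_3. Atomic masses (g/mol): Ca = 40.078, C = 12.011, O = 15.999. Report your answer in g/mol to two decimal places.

Ca: 1 × 40.078 = 40.0780
C: 1 × 12.011 = 12.0110
O: 3 × 15.999 = 47.9970
Summing the contributions gives the formula mass.

100.09 g/mol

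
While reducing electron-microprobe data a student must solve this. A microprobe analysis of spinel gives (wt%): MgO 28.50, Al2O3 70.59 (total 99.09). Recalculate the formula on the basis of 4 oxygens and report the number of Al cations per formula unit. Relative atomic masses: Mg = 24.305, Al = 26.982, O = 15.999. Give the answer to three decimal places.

1.989 Al apfu

28.50 wt% MgO ÷ 40.304 g/mol = 0.70713 mol, giving 0.70713 Mg and 0.70713 O.
70.59 wt% Al2O3 ÷ 101.961 g/mol = 0.69232 mol, giving 1.38464 Al and 2.07696 O.
Oxygen sums to 2.78409; scaling by 4/2.78409 = 1.43674 puts the formula on 4 O.
Al: 1.38464 × 1.43674 = 1.989 atoms per formula unit.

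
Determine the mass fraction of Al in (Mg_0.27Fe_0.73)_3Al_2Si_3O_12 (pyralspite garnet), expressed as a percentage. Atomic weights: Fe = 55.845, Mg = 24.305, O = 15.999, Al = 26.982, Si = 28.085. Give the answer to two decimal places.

11.43 mass %

M((Mg_0.27Fe_0.73)_3Al_2Si_3O_12) = 472.195 g/mol.
Al contributes 2 × 26.982 = 53.964 g per mole.
53.964/472.195 = 0.1143 → 11.43%.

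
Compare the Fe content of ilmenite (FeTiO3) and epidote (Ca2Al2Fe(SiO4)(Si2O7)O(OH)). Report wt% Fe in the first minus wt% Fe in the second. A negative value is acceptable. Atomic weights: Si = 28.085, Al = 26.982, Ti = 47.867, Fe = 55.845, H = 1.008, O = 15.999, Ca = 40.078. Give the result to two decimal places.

First mineral: 55.845 g Fe in 151.709 g formula = 36.81 wt% Fe.
Second mineral: 55.845 g Fe in 483.215 g formula = 11.56 wt% Fe.
36.81% − 11.56% gives a difference of 25.25 percentage points.

25.25 percentage points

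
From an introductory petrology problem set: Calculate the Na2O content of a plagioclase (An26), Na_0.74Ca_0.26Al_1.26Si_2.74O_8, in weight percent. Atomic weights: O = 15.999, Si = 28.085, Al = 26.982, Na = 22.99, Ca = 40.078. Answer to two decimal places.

8.61 wt%

M(Na_0.74Ca_0.26Al_1.26Si_2.74O_8) = 266.375 g/mol; M(Na2O) = 61.979 g/mol.
Moles Na2O per formula unit = 0.74 Na ÷ 2 = 0.3700.
Na2O fraction = (0.3700 × 61.979) / 266.375 = 22.932/266.375 = 0.0861.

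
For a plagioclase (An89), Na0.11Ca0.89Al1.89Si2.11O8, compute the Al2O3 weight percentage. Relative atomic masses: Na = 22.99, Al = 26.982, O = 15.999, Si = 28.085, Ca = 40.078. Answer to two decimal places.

M(Na0.11Ca0.89Al1.89Si2.11O8) = 276.446 g/mol; M(Al2O3) = 101.961 g/mol.
Moles Al2O3 per formula unit = 1.89 Al ÷ 2 = 0.9450.
Al2O3 fraction = (0.9450 × 101.961) / 276.446 = 96.353/276.446 = 0.3485.

34.85 wt%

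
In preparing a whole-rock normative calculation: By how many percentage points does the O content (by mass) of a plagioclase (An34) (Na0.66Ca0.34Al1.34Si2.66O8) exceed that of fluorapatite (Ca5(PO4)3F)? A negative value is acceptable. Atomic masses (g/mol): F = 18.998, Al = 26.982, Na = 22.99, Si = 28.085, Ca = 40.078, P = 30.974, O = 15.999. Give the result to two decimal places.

O in Na0.66Ca0.34Al1.34Si2.66O8: molar mass 267.654 g/mol; 8×15.999 = 127.992 g → 47.82 wt%.
O in Ca5(PO4)3F: molar mass 504.298 g/mol; 12×15.999 = 191.988 g → 38.07 wt%.
Difference = 47.82 − 38.07 = 9.75 percentage points.

9.75 percentage points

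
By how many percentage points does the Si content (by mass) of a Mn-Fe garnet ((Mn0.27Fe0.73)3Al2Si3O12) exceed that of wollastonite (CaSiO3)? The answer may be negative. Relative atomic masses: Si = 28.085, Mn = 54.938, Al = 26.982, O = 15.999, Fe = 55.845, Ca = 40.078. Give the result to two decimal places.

-7.23 percentage points

M((Mn0.27Fe0.73)3Al2Si3O12) = 497.007 g/mol, so wt% Si = 84.255/497.007 × 100 = 16.95%.
M(CaSiO3) = 116.160 g/mol, so wt% Si = 28.085/116.160 × 100 = 24.18%.
16.95 − 24.18 = -7.23 pp.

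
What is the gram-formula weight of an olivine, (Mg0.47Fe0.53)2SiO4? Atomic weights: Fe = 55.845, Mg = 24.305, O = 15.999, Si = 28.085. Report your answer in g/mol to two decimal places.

174.12 g/mol

M = 0.94·24.305 + 1.06·55.845 + 1·28.085 + 4·15.999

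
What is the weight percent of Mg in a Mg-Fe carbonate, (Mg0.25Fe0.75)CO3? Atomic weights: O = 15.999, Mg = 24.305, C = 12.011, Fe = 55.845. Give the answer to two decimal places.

Molar mass of (Mg0.25Fe0.75)CO3: 0.25·24.305 + 0.75·55.845 + 1·12.011 + 3·15.999 = 107.968 g/mol.
Mass of Mg per formula unit: 0.25 × 24.305 = 6.076 g.
Weight fraction Mg = 6.076 / 107.968 = 0.0563.

5.63 mass %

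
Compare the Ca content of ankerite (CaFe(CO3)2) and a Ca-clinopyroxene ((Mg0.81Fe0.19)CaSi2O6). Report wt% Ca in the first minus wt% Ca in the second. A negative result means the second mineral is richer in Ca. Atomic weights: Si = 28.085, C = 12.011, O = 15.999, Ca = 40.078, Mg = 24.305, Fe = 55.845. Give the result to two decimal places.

M(CaFe(CO3)2) = 215.939 g/mol, so wt% Ca = 40.078/215.939 × 100 = 18.56%.
M((Mg0.81Fe0.19)CaSi2O6) = 222.540 g/mol, so wt% Ca = 40.078/222.540 × 100 = 18.01%.
18.56 − 18.01 = 0.55 pp.

0.55 percentage points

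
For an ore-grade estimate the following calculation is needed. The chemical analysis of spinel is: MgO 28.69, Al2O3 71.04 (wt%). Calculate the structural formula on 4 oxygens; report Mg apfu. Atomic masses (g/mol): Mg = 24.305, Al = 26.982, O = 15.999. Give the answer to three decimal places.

1.016 Mg apfu

MgO (M=40.304): mol = 0.71184; Mg = 0.71184, O = 0.71184.
Al2O3 (M=101.961): mol = 0.69674; Al = 1.39348, O = 2.09022.
ΣO = 2.80206; factor = 4/ΣO = 1.42752.
Mg apfu = 0.71184 × 1.42752 = 1.016.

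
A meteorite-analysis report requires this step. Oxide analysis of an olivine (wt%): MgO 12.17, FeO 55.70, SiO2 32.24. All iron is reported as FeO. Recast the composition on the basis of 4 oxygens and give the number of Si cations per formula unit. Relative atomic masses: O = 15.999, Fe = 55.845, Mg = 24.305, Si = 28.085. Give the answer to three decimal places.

0.998 Si apfu

MgO (M=40.304): mol = 0.30196; Mg = 0.30196, O = 0.30196.
FeO (M=71.844): mol = 0.77529; Fe = 0.77529, O = 0.77529.
SiO2 (M=60.083): mol = 0.53659; Si = 0.53659, O = 1.07318.
ΣO = 2.15043; factor = 4/ΣO = 1.86009.
Si apfu = 0.53659 × 1.86009 = 0.998.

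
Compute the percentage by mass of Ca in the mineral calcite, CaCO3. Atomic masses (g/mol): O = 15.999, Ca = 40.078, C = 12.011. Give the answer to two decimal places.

40.04 weight percent

Molar mass of CaCO3: 1*40.078 + 1*12.011 + 3*15.999 = 100.086 g/mol.
Mass of Ca per formula unit: 1 × 40.078 = 40.078 g.
Weight fraction Ca = 40.078 / 100.086 = 0.4004.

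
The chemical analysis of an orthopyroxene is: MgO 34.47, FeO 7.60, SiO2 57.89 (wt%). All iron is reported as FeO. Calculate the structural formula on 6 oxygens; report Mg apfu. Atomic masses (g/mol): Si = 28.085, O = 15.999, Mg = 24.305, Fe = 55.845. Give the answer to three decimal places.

MgO: 34.47/40.304 = 0.85525 mol → 0.85525 mol Mg, 0.85525 mol O.
FeO: 7.60/71.844 = 0.10578 mol → 0.10578 mol Fe, 0.10578 mol O.
SiO2: 57.89/60.083 = 0.96350 mol → 0.96350 mol Si, 1.92700 mol O.
Total oxygen = 2.88803 mol. Normalization factor = 6/2.88803 = 2.07754.
Mg per 6 O = 0.85525 × 2.07754 = 1.777.

1.777 Mg apfu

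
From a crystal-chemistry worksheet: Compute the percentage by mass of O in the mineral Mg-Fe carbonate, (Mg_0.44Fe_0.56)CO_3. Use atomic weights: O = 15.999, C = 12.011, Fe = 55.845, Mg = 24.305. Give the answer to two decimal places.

47.07 weight percent

Molar mass of (Mg_0.44Fe_0.56)CO_3: 0.44*24.305 + 0.56*55.845 + 1*12.011 + 3*15.999 = 101.975 g/mol.
Mass of O per formula unit: 3 × 15.999 = 47.997 g.
Weight fraction O = 47.997 / 101.975 = 0.4707.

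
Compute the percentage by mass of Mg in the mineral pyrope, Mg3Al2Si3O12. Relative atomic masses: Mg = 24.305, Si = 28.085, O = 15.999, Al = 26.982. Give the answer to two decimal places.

Molar mass of Mg3Al2Si3O12: 3×24.305 + 2×26.982 + 3×28.085 + 12×15.999 = 403.122 g/mol.
Mass of Mg per formula unit: 3 × 24.305 = 72.915 g.
Weight fraction Mg = 72.915 / 403.122 = 0.1809.

18.09 mass %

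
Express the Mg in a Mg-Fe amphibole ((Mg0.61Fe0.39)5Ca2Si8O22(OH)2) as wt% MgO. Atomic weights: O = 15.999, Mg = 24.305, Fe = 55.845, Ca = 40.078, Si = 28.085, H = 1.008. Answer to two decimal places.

Molar mass of (Mg0.61Fe0.39)5Ca2Si8O22(OH)2 = 3.05×24.305 + 1.95×55.845 + 2×40.078 + 8×28.085 + 24×15.999 + 2×1.008 = 873.856 g/mol.
Each formula unit contains 3.05 Mg, equivalent to 3.05/1 = 3.0500 mol MgO.
M(MgO) = 1×24.305 + 1×15.999 = 40.304 g/mol.
Mass of MgO per formula unit = 3.0500 × 40.304 = 122.927 g.
MgO wt% = 122.927 / 873.856 × 100 = 14.07%.

14.07 wt%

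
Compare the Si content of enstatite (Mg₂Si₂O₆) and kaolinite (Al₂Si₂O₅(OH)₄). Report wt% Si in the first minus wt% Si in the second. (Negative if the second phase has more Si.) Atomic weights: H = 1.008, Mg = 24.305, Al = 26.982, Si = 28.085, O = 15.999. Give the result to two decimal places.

M(Mg₂Si₂O₆) = 200.774 g/mol, so wt% Si = 56.170/200.774 × 100 = 27.98%.
M(Al₂Si₂O₅(OH)₄) = 258.157 g/mol, so wt% Si = 56.170/258.157 × 100 = 21.76%.
27.98 − 21.76 = 6.22 pp.

6.22 percentage points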